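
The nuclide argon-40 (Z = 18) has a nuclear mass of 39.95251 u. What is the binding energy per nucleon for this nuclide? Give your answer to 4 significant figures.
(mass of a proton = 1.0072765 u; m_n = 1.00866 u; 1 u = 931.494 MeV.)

Total constituent mass: 18 × 1.0072765 + 22 × 1.00866 = 40.3214970 u
Δm = 40.3214970 − 39.95251 = 0.3689870 u
E_B = 0.3689870 × 931.494 = 343.709 MeV
Per nucleon: 343.709 / 40 = 8.593 MeV

8.593 MeV/nucleon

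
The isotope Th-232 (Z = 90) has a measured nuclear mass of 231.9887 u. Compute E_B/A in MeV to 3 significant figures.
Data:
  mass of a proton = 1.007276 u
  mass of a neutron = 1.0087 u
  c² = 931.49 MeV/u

7.63 MeV/nucleon

Z = 90, so N = A − Z = 232 − 90 = 142.
Mass of separated nucleons = 90(1.007276) + 142(1.0087) = 90.654840 + 143.2354 = 233.890240 u
Δm = 233.890240 − 231.9887 = 1.901540 u
E_B = 1.901540 × 931.49 = 1771.27 MeV
Per nucleon: 1771.27 / 232 = 7.6348 MeV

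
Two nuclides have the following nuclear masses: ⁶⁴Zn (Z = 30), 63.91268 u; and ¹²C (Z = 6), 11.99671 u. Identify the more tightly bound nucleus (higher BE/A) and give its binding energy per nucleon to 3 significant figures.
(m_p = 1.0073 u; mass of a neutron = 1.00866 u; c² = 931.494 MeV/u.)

⁶⁴Zn: Σm = 30(1.0073) + 34(1.00866) = 64.51344 u; Δm = 0.60076 u; E_B = 559.60 MeV; E_B/A = 8.744 MeV
¹²C: Σm = 6(1.0073) + 6(1.00866) = 12.09576 u; Δm = 0.09905 u; E_B = 92.264 MeV; E_B/A = 7.689 MeV
⁶⁴Zn has the higher binding energy per nucleon, so it is the more tightly bound nucleus.

⁶⁴Zn; 8.74 MeV/nucleon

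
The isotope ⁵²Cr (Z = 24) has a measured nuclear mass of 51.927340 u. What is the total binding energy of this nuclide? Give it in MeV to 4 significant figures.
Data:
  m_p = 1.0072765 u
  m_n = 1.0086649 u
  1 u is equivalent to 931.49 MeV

456.3 MeV

Mass of separated nucleons = 24(1.0072765) + 28(1.0086649) = 24.1746360 + 28.2426172 = 52.4172532 u
The mass defect is 52.4172532 − 51.927340 = 0.4899132 u.
Binding energy = Δm·c² = 0.4899132 × 931.49 MeV/u = 456.349 MeV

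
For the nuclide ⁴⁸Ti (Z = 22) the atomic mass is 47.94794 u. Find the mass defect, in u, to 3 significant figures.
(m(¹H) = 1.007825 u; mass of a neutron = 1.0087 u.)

0.450 u

With 22 protons and 26 neutrons (A = 48):
Total constituent mass: 22 × 1.007825 + 26 × 1.0087 = 48.398350 u
The mass defect is 48.398350 − 47.94794 = 0.450410 u.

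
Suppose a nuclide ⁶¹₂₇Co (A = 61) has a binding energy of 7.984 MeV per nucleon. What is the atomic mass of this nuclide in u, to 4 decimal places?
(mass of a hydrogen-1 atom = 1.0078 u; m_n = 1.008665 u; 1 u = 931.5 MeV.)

Total binding energy = 61 × 7.984 = 487.024 MeV
Mass defect = 487.024 MeV / (931.5 MeV/u) = 0.522838 u
Constituent mass = 27(1.0078) + 34(1.008665) = 61.505210 u
Atomic mass = 61.505210 − 0.522838 = 60.982372 u ≈ 60.9824 u (to 4 decimal places)

60.9824 u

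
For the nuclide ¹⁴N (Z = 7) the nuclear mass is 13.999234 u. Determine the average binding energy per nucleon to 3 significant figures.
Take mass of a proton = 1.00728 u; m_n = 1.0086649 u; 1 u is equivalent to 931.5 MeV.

Mass of separated nucleons = 7(1.00728) + 7(1.0086649) = 7.05096 + 7.0606543 = 14.1116143 u
Δm = 14.1116143 − 13.999234 = 0.1123803 u
Converting to energy: 0.1123803 u × 931.5 MeV/u = 104.682 MeV
Dividing by A = 14 gives 7.477 MeV per nucleon.

7.48 MeV/nucleon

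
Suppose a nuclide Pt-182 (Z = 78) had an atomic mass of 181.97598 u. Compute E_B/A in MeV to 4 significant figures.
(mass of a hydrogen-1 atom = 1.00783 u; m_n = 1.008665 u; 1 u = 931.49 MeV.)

7.861 MeV/nucleon

Mass of separated nucleons = 78(1.00783) + 104(1.008665) = 78.61074 + 104.901160 = 183.511900 u
The mass defect is 183.511900 − 181.97598 = 1.535920 u.
Binding energy = Δm·c² = 1.535920 × 931.49 MeV/u = 1430.69 MeV
BE/A = 1430.69 MeV / 182 = 7.861 MeV/nucleon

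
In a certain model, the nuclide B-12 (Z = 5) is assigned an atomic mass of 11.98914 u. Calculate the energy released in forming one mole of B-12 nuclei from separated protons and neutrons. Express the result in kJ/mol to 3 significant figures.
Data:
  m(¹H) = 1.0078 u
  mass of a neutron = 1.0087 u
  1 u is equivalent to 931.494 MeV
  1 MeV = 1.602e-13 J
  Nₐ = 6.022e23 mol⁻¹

The nucleus contains 5 protons and 12 − 5 = 7 neutrons.
Mass of separated nucleons = 5(1.0078) + 7(1.0087) = 5.0390 + 7.0609 = 12.0999 u
Mass defect Δm = 12.0999 − 11.98914 = 0.11076 u
Converting to energy: 0.11076 u × 931.494 MeV/u = 103.172 MeV
Per nucleus in joules: 103.172 MeV × 1.602e-13 J/MeV = 1.6528e-11 J
Per mole: 1.6528e-11 J × 6.022e23 mol⁻¹ = 9.9532e+12 J/mol

9.95e+09 kJ/mol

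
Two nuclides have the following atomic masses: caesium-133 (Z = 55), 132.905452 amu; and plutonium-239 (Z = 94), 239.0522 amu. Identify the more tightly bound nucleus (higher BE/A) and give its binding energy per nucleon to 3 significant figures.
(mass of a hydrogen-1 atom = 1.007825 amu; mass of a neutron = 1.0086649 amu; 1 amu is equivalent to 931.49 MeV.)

caesium-133: Σm = 55(1.007825) + 78(1.0086649) = 134.1062372 amu; Δm = 1.2007852 amu; E_B = 1118.5 MeV; E_B/A = 8.410 MeV
plutonium-239: Σm = 94(1.007825) + 145(1.0086649) = 240.9919605 amu; Δm = 1.9397605 amu; E_B = 1806.9 MeV; E_B/A = 7.560 MeV
caesium-133 has the higher binding energy per nucleon, so it is the more tightly bound nucleus.

caesium-133; 8.41 MeV/nucleon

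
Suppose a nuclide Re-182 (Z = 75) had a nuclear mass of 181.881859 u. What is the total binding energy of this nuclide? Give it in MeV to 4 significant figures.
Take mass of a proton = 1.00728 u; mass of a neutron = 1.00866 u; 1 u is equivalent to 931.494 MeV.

Σm = 75·m_p + 107·m_n = 75.54600 + 107.92662 = 183.47262 u
The mass defect is 183.47262 − 181.881859 = 1.590761 u.
Binding energy = Δm·c² = 1.590761 × 931.494 MeV/u = 1481.78 MeV

1482 MeV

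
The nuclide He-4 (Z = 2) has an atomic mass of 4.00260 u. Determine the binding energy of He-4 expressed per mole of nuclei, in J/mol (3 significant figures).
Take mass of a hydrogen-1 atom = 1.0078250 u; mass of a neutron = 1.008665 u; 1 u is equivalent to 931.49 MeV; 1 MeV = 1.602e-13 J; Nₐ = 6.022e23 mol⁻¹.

Z = 2, so N = A − Z = 4 − 2 = 2.
Total constituent mass: 2 × 1.0078250 + 2 × 1.008665 = 4.0329800 u
Δm = 4.0329800 − 4.00260 = 0.0303800 u
E_B = 0.0303800 × 931.49 = 28.2987 MeV
Per nucleus in joules: 28.2987 MeV × 1.602e-13 J/MeV = 4.5335e-12 J
Per mole: 4.5335e-12 J × 6.022e23 mol⁻¹ = 2.7301e+12 J/mol

2.73e+12 J/mol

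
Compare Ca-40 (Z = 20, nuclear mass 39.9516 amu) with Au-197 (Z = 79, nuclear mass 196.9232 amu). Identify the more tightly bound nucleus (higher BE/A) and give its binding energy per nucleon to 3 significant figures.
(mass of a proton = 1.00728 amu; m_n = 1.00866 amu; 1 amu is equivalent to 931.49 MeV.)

Ca-40: Σm = 20(1.00728) + 20(1.00866) = 40.31880 amu; Δm = 0.36720 amu; E_B = 342.04 MeV; E_B/A = 8.551 MeV
Au-197: Σm = 79(1.00728) + 118(1.00866) = 198.59700 amu; Δm = 1.67380 amu; E_B = 1559.1 MeV; E_B/A = 7.914 MeV
Ca-40 has the higher binding energy per nucleon, so it is the more tightly bound nucleus.

Ca-40; 8.55 MeV/nucleon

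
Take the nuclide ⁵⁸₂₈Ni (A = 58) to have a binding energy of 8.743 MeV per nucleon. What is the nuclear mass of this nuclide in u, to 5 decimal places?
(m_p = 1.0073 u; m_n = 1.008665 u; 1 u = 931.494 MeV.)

Total binding energy = 58 × 8.743 = 507.094 MeV
Mass defect = 507.094 MeV / (931.494 MeV/u) = 0.5443878 u
Constituent mass = 28(1.0073) + 30(1.008665) = 58.464350 u
Nuclear mass = 58.464350 − 0.5443878 = 57.9199622 u ≈ 57.91996 u (to 5 decimal places)

57.91996 u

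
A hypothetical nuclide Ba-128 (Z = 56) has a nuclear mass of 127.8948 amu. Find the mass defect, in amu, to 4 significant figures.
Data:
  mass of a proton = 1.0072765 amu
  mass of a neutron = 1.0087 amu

1.139 amu

The nucleus contains 56 protons and 128 − 56 = 72 neutrons.
Mass of separated nucleons = 56(1.0072765) + 72(1.0087) = 56.4074840 + 72.6264 = 129.0338840 amu
The mass defect is 129.0338840 − 127.8948 = 1.1390840 amu.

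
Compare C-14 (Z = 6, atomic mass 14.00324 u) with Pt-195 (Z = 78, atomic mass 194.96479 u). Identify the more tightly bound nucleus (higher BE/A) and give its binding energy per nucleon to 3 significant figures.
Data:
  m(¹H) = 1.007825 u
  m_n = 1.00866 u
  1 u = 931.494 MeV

Pt-195; 7.92 MeV/nucleon

C-14: Σm = 6(1.007825) + 8(1.00866) = 14.116230 u; Δm = 0.112990 u; E_B = 105.25 MeV; E_B/A = 7.518 MeV
Pt-195: Σm = 78(1.007825) + 117(1.00866) = 196.623570 u; Δm = 1.658780 u; E_B = 1545.1 MeV; E_B/A = 7.924 MeV
Pt-195 has the higher binding energy per nucleon, so it is the more tightly bound nucleus.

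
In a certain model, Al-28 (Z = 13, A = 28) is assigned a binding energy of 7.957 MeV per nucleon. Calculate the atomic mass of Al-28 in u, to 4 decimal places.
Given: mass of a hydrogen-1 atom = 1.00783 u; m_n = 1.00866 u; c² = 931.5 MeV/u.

Total binding energy = 28 × 7.957 = 222.796 MeV
Mass defect = 222.796 MeV / (931.5 MeV/u) = 0.239180 u
Constituent mass = 13(1.00783) + 15(1.00866) = 28.23169 u
Atomic mass = 28.23169 − 0.239180 = 27.992510 u ≈ 27.9925 u (to 4 decimal places)

27.9925 u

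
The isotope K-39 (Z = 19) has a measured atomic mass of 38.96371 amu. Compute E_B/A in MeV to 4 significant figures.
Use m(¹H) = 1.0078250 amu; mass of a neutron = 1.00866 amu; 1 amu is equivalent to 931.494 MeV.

8.555 MeV/nucleon

Z = 19, so N = A − Z = 39 − 19 = 20.
Total constituent mass: 19 × 1.0078250 + 20 × 1.00866 = 39.3218750 amu
Mass defect Δm = 39.3218750 − 38.96371 = 0.3581650 amu
E_B = 0.3581650 × 931.494 = 333.629 MeV
BE/A = 333.629 MeV / 39 = 8.555 MeV/nucleon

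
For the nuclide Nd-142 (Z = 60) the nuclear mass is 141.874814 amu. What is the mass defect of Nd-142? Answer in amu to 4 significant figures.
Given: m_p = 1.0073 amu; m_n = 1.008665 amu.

1.274 amu

Total constituent mass: 60 × 1.0073 + 82 × 1.008665 = 143.148530 amu
Δm = 143.148530 − 141.874814 = 1.273716 amu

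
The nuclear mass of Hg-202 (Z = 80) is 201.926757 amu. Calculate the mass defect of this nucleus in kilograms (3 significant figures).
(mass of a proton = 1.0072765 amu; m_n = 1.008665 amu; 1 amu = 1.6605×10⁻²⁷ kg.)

2.84e-27 kg

With 80 protons and 122 neutrons (A = 202):
Mass of separated nucleons = 80(1.0072765) + 122(1.008665) = 80.5821200 + 123.057130 = 203.6392500 amu
Δm = 203.6392500 − 201.926757 = 1.7124930 amu
In SI units: 1.7124930 amu × 1.6605×10⁻²⁷ kg/amu = 2.8436e-27 kg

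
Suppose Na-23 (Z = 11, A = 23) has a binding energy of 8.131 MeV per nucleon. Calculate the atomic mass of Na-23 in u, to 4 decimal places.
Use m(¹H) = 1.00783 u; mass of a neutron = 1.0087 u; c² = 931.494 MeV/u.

22.9898 u

Total binding energy = 23 × 8.131 = 187.013 MeV
Mass defect = 187.013 MeV / (931.494 MeV/u) = 0.200767 u
Constituent mass = 11(1.00783) + 12(1.0087) = 23.19053 u
Atomic mass = 23.19053 − 0.200767 = 22.989763 u ≈ 22.9898 u (to 4 decimal places)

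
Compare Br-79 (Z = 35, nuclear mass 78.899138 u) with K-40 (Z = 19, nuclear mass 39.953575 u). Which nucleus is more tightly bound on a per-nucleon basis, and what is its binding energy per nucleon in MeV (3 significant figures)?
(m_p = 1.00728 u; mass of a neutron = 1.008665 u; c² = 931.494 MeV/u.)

Br-79: Σm = 35(1.00728) + 44(1.008665) = 79.636060 u; Δm = 0.736922 u; E_B = 686.44 MeV; E_B/A = 8.689 MeV
K-40: Σm = 19(1.00728) + 21(1.008665) = 40.320285 u; Δm = 0.366710 u; E_B = 341.59 MeV; E_B/A = 8.540 MeV
Br-79 has the higher binding energy per nucleon, so it is the more tightly bound nucleus.

Br-79; 8.69 MeV/nucleon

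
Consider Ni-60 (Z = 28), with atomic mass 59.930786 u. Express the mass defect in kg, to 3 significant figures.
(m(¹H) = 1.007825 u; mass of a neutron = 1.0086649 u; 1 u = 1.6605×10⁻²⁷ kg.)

Z = 28, so N = A − Z = 60 − 28 = 32.
Σm = 28·m(¹H) + 32·m_n = 28.219100 + 32.2772768 = 60.4963768 u
The mass defect is 60.4963768 − 59.930786 = 0.5655908 u.
In SI units: 0.5655908 u × 1.6605×10⁻²⁷ kg/u = 9.3916e-28 kg

9.39e-28 kg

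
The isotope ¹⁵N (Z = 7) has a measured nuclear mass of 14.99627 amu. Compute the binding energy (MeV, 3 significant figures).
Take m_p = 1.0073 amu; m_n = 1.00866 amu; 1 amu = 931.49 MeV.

Z = 7, so N = A − Z = 15 − 7 = 8.
Total constituent mass: 7 × 1.0073 + 8 × 1.00866 = 15.12038 amu
Δm = 15.12038 − 14.99627 = 0.12411 amu
E_B = 0.12411 × 931.49 = 115.607 MeV

116 MeV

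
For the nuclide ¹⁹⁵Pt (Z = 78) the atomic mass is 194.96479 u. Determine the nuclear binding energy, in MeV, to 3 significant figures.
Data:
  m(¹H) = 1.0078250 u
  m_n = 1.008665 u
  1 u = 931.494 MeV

1550 MeV

Z = 78, so N = A − Z = 195 − 78 = 117.
Mass of separated nucleons = 78(1.0078250) + 117(1.008665) = 78.6103500 + 118.013805 = 196.6241550 u
Δm = 196.6241550 − 194.96479 = 1.6593650 u
Binding energy = Δm·c² = 1.6593650 × 931.494 MeV/u = 1545.69 MeV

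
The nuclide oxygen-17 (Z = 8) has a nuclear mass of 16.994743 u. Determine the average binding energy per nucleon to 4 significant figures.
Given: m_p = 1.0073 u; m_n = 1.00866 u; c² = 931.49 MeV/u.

7.759 MeV/nucleon

With 8 protons and 9 neutrons (A = 17):
Total constituent mass: 8 × 1.0073 + 9 × 1.00866 = 17.13634 u
The mass defect is 17.13634 − 16.994743 = 0.141597 u.
Converting to energy: 0.141597 u × 931.49 MeV/u = 131.896 MeV
BE/A = 131.896 MeV / 17 = 7.759 MeV/nucleon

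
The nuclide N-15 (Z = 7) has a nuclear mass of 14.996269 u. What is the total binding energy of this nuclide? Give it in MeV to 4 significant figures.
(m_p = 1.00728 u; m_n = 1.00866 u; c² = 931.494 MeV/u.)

Total constituent mass: 7 × 1.00728 + 8 × 1.00866 = 15.12024 u
Mass defect Δm = 15.12024 − 14.996269 = 0.123971 u
E_B = 0.123971 × 931.494 = 115.478 MeV

115.5 MeV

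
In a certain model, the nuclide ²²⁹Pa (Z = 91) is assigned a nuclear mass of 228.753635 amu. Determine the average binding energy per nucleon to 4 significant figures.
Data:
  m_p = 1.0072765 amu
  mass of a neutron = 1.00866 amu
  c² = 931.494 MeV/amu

With 91 protons and 138 neutrons (A = 229):
Σm = 91·m_p + 138·m_n = 91.6621615 + 139.19508 = 230.8572415 amu
Δm = 230.8572415 − 228.753635 = 2.1036065 amu
E_B = 2.1036065 × 931.494 = 1959.50 MeV
BE/A = 1959.50 MeV / 229 = 8.557 MeV/nucleon

8.557 MeV/nucleon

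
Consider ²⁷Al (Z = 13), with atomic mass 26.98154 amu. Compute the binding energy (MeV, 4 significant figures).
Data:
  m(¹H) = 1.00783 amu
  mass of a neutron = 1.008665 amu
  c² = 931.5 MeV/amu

225.0 MeV

Σm = 13·m(¹H) + 14·m_n = 13.10179 + 14.121310 = 27.223100 amu
The mass defect is 27.223100 − 26.98154 = 0.241560 amu.
Binding energy = Δm·c² = 0.241560 × 931.5 MeV/amu = 225.013 MeV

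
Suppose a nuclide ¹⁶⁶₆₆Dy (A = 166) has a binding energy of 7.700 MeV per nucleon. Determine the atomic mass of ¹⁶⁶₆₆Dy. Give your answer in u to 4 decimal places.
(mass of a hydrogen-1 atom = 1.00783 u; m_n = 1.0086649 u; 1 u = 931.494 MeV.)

Total binding energy = 166 × 7.700 = 1278.200 MeV
Mass defect = 1278.200 MeV / (931.494 MeV/u) = 1.372204 u
Constituent mass = 66(1.00783) + 100(1.0086649) = 167.3832700 u
Atomic mass = 167.3832700 − 1.372204 = 166.0110660 u ≈ 166.0111 u (to 4 decimal places)

166.0111 u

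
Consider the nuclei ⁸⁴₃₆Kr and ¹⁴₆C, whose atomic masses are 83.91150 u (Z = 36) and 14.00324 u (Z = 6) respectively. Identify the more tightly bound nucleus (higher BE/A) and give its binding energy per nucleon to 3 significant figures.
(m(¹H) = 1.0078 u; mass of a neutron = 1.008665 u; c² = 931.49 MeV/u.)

⁸⁴₃₆Kr; 8.71 MeV/nucleon

⁸⁴₃₆Kr: Σm = 36(1.0078) + 48(1.008665) = 84.696720 u; Δm = 0.785220 u; E_B = 731.42 MeV; E_B/A = 8.707 MeV
¹⁴₆C: Σm = 6(1.0078) + 8(1.008665) = 14.116120 u; Δm = 0.112880 u; E_B = 105.1466 MeV; E_B/A = 7.510 MeV
⁸⁴₃₆Kr has the higher binding energy per nucleon, so it is the more tightly bound nucleus.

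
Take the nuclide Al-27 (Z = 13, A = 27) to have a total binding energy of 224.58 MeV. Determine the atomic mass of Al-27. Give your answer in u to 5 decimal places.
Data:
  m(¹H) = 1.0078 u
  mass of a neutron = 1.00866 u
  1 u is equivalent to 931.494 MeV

Mass defect = 224.58 MeV / (931.494 MeV/u) = 0.2410966 u
Constituent mass = 13(1.0078) + 14(1.00866) = 27.22264 u
Atomic mass = 27.22264 − 0.2410966 = 26.9815434 u ≈ 26.98154 u (to 5 decimal places)

26.98154 u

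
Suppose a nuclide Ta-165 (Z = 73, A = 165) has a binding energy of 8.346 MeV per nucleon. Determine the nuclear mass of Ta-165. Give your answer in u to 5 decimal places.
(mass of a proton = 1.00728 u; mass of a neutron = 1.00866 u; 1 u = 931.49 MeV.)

Total binding energy = 165 × 8.346 = 1377.090 MeV
Mass defect = 1377.090 MeV / (931.49 MeV/u) = 1.4783734 u
Constituent mass = 73(1.00728) + 92(1.00866) = 166.32816 u
Nuclear mass = 166.32816 − 1.4783734 = 164.8497866 u ≈ 164.84979 u (to 5 decimal places)

164.84979 u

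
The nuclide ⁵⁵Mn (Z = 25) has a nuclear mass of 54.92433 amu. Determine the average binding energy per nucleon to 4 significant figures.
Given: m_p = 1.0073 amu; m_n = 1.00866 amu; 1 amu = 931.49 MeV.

The nucleus contains 25 protons and 55 − 25 = 30 neutrons.
Mass of separated nucleons = 25(1.0073) + 30(1.00866) = 25.1825 + 30.25980 = 55.44230 amu
Δm = 55.44230 − 54.92433 = 0.51797 amu
E_B = 0.51797 × 931.49 = 482.484 MeV
Dividing by A = 55 gives 8.772 MeV per nucleon.

8.772 MeV/nucleon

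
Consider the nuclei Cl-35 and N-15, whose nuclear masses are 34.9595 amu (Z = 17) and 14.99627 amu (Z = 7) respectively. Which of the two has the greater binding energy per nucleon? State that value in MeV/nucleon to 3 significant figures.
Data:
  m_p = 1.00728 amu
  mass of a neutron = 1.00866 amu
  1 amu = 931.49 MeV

Cl-35; 8.52 MeV/nucleon

Cl-35: Σm = 17(1.00728) + 18(1.00866) = 35.27964 amu; Δm = 0.32014 amu; E_B = 298.21 MeV; E_B/A = 8.520 MeV
N-15: Σm = 7(1.00728) + 8(1.00866) = 15.12024 amu; Δm = 0.12397 amu; E_B = 115.477 MeV; E_B/A = 7.698 MeV
Cl-35 has the higher binding energy per nucleon, so it is the more tightly bound nucleus.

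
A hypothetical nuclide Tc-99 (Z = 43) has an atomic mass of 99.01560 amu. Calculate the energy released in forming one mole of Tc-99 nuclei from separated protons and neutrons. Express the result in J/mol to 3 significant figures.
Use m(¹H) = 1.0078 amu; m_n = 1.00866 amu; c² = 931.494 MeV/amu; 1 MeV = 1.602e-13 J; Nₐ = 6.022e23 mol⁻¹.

7.23e+13 J/mol

The nucleus contains 43 protons and 99 − 43 = 56 neutrons.
Total constituent mass: 43 × 1.0078 + 56 × 1.00866 = 99.82036 amu
The mass defect is 99.82036 − 99.01560 = 0.80476 amu.
Binding energy = Δm·c² = 0.80476 × 931.494 MeV/amu = 749.629 MeV
Per nucleus in joules: 749.629 MeV × 1.602e-13 J/MeV = 1.2009e-10 J
Per mole: 1.2009e-10 J × 6.022e23 mol⁻¹ = 7.2318e+13 J/mol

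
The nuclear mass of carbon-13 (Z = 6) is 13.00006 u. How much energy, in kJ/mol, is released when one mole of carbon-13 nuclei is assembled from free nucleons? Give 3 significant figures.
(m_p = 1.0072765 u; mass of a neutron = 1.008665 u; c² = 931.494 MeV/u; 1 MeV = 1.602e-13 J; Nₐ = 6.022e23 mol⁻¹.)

9.37e+09 kJ/mol

With 6 protons and 7 neutrons (A = 13):
Σm = 6·m_p + 7·m_n = 6.0436590 + 7.060655 = 13.1043140 u
The mass defect is 13.1043140 − 13.00006 = 0.1042540 u.
Binding energy = Δm·c² = 0.1042540 × 931.494 MeV/u = 97.1120 MeV
Per nucleus in joules: 97.1120 MeV × 1.602e-13 J/MeV = 1.5557e-11 J
Per mole: 1.5557e-11 J × 6.022e23 mol⁻¹ = 9.3684e+12 J/mol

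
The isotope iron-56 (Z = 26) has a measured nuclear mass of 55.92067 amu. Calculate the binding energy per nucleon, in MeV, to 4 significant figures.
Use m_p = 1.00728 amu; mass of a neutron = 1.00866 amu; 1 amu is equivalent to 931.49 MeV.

Total constituent mass: 26 × 1.00728 + 30 × 1.00866 = 56.44908 amu
Mass defect Δm = 56.44908 − 55.92067 = 0.52841 amu
Binding energy = Δm·c² = 0.52841 × 931.49 MeV/amu = 492.209 MeV
Per nucleon: 492.209 / 56 = 8.789 MeV

8.789 MeV/nucleon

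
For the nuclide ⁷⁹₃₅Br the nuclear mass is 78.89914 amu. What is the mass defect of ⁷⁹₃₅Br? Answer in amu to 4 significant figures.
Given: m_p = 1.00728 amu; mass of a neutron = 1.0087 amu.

The nucleus contains 35 protons and 79 − 35 = 44 neutrons.
Total constituent mass: 35 × 1.00728 + 44 × 1.0087 = 79.63760 amu
Mass defect Δm = 79.63760 − 78.89914 = 0.73846 amu

0.7385 amu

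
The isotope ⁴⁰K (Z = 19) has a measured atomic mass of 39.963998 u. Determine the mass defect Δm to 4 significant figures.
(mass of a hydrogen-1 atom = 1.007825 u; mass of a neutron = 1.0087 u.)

Total constituent mass: 19 × 1.007825 + 21 × 1.0087 = 40.331375 u
Δm = 40.331375 − 39.963998 = 0.367377 u

0.3674 u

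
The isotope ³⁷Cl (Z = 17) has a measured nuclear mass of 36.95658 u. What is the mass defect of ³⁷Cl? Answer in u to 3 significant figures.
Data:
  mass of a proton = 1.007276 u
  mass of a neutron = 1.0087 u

Z = 17, so N = A − Z = 37 − 17 = 20.
Σm = 17·m_p + 20·m_n = 17.123692 + 20.1740 = 37.297692 u
Mass defect Δm = 37.297692 − 36.95658 = 0.341112 u

0.341 u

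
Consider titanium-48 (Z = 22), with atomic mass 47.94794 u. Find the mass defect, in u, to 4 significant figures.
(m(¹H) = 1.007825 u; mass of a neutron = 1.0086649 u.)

0.4495 u

Mass of separated nucleons = 22(1.007825) + 26(1.0086649) = 22.172150 + 26.2252874 = 48.3974374 u
Δm = 48.3974374 − 47.94794 = 0.4494974 u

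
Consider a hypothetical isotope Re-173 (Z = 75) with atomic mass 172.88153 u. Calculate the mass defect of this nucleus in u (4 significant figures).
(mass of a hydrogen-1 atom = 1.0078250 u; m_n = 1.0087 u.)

1.558 u

Mass of separated nucleons = 75(1.0078250) + 98(1.0087) = 75.5868750 + 98.8526 = 174.4394750 u
The mass defect is 174.4394750 − 172.88153 = 1.5579450 u.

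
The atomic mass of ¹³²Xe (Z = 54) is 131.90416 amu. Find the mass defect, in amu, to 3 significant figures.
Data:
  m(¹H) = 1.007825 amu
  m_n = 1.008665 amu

With 54 protons and 78 neutrons (A = 132):
Mass of separated nucleons = 54(1.007825) + 78(1.008665) = 54.422550 + 78.675870 = 133.098420 amu
The mass defect is 133.098420 − 131.90416 = 1.194260 amu.

1.19 amu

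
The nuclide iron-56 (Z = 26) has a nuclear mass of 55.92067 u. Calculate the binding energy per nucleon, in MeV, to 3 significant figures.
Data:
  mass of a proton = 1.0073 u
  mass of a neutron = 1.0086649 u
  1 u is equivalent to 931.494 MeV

The nucleus contains 26 protons and 56 − 26 = 30 neutrons.
Σm = 26·m_p + 30·m_n = 26.1898 + 30.2599470 = 56.4497470 u
Δm = 56.4497470 − 55.92067 = 0.5290770 u
E_B = 0.5290770 × 931.494 = 492.832 MeV
BE/A = 492.832 MeV / 56 = 8.801 MeV/nucleon

8.80 MeV/nucleon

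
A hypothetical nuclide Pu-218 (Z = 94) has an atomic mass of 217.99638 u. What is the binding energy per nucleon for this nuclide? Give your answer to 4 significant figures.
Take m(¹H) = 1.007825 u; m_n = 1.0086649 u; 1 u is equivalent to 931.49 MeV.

7.749 MeV/nucleon

The nucleus contains 94 protons and 218 − 94 = 124 neutrons.
Σm = 94·m(¹H) + 124·m_n = 94.735550 + 125.0744476 = 219.8099976 u
Mass defect Δm = 219.8099976 − 217.99638 = 1.8136176 u
Converting to energy: 1.8136176 u × 931.49 MeV/u = 1689.37 MeV
Per nucleon: 1689.37 / 218 = 7.749 MeV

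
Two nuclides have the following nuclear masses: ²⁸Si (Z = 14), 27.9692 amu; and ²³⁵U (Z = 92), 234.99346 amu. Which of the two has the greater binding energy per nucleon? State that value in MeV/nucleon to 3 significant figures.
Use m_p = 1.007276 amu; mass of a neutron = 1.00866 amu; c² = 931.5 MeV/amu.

²⁸Si; 8.45 MeV/nucleon

²⁸Si: Σm = 14(1.007276) + 14(1.00866) = 28.223104 amu; Δm = 0.253904 amu; E_B = 236.51 MeV; E_B/A = 8.447 MeV
²³⁵U: Σm = 92(1.007276) + 143(1.00866) = 236.907772 amu; Δm = 1.914312 amu; E_B = 1783.2 MeV; E_B/A = 7.588 MeV
²⁸Si has the higher binding energy per nucleon, so it is the more tightly bound nucleus.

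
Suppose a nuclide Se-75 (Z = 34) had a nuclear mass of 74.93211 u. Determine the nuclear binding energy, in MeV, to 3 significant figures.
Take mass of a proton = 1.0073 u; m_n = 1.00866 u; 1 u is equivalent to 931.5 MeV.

Σm = 34·m_p + 41·m_n = 34.2482 + 41.35506 = 75.60326 u
The mass defect is 75.60326 − 74.93211 = 0.67115 u.
Binding energy = Δm·c² = 0.67115 × 931.5 MeV/u = 625.176 MeV

625 MeV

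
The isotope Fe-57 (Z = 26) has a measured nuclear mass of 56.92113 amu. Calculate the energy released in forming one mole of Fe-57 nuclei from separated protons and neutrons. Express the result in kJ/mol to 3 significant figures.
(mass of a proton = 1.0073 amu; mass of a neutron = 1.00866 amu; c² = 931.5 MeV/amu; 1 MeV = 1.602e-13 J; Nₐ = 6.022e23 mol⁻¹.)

The nucleus contains 26 protons and 57 − 26 = 31 neutrons.
Mass of separated nucleons = 26(1.0073) + 31(1.00866) = 26.1898 + 31.26846 = 57.45826 amu
Δm = 57.45826 − 56.92113 = 0.53713 amu
Converting to energy: 0.53713 amu × 931.5 MeV/amu = 500.337 MeV
Per nucleus in joules: 500.337 MeV × 1.602e-13 J/MeV = 8.0154e-11 J
Per mole: 8.0154e-11 J × 6.022e23 mol⁻¹ = 4.8269e+13 J/mol

4.83e+10 kJ/mol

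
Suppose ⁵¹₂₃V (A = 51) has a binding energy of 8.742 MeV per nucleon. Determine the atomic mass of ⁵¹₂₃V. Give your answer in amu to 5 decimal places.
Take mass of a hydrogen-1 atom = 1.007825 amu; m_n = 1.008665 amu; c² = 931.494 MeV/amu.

Total binding energy = 51 × 8.742 = 445.842 MeV
Mass defect = 445.842 MeV / (931.494 MeV/amu) = 0.4786311 amu
Constituent mass = 23(1.007825) + 28(1.008665) = 51.422595 amu
Atomic mass = 51.422595 − 0.4786311 = 50.9439639 amu ≈ 50.94396 amu (to 5 decimal places)

50.94396 amu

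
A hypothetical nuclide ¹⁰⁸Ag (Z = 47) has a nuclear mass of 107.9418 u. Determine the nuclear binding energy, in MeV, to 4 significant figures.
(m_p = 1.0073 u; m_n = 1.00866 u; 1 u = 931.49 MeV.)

Σm = 47·m_p + 61·m_n = 47.3431 + 61.52826 = 108.87136 u
Δm = 108.87136 − 107.9418 = 0.92956 u
Converting to energy: 0.92956 u × 931.49 MeV/u = 865.876 MeV

865.9 MeV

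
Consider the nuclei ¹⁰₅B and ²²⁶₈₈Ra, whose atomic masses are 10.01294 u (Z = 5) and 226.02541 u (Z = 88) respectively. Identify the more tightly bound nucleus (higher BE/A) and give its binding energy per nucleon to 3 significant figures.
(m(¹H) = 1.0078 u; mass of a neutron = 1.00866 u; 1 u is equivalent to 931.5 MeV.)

²²⁶₈₈Ra; 7.65 MeV/nucleon

¹⁰₅B: Σm = 5(1.0078) + 5(1.00866) = 10.08230 u; Δm = 0.06936 u; E_B = 64.609 MeV; E_B/A = 6.461 MeV
²²⁶₈₈Ra: Σm = 88(1.0078) + 138(1.00866) = 227.88148 u; Δm = 1.85607 u; E_B = 1728.9 MeV; E_B/A = 7.650 MeV
²²⁶₈₈Ra has the higher binding energy per nucleon, so it is the more tightly bound nucleus.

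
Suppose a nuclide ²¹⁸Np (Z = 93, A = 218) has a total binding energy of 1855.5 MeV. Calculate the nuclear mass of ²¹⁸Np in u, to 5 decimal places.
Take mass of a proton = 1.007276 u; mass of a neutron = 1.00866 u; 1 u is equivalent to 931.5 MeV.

217.76722 u

Mass defect = 1855.5 MeV / (931.5 MeV/u) = 1.9919485 u
Constituent mass = 93(1.007276) + 125(1.00866) = 219.759168 u
Nuclear mass = 219.759168 − 1.9919485 = 217.7672195 u ≈ 217.76722 u (to 5 decimal places)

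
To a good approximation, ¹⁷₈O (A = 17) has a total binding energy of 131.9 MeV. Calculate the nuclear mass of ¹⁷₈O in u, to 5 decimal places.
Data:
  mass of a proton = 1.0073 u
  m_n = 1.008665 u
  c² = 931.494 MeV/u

Mass defect = 131.9 MeV / (931.494 MeV/u) = 0.1416005 u
Constituent mass = 8(1.0073) + 9(1.008665) = 17.136385 u
Nuclear mass = 17.136385 − 0.1416005 = 16.9947845 u ≈ 16.99478 u (to 5 decimal places)

16.99478 u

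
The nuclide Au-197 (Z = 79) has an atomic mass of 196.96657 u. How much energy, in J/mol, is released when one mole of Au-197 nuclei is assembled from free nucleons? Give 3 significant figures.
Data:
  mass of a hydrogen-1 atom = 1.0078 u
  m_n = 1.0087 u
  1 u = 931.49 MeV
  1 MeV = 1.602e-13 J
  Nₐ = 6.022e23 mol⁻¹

With 79 protons and 118 neutrons (A = 197):
Total constituent mass: 79 × 1.0078 + 118 × 1.0087 = 198.6428 u
Mass defect Δm = 198.6428 − 196.96657 = 1.67623 u
Binding energy = Δm·c² = 1.67623 × 931.49 MeV/u = 1561.39 MeV
Per nucleus in joules: 1561.39 MeV × 1.602e-13 J/MeV = 2.5013e-10 J
Per mole: 2.5013e-10 J × 6.022e23 mol⁻¹ = 1.5063e+14 J/mol

1.51e+14 J/mol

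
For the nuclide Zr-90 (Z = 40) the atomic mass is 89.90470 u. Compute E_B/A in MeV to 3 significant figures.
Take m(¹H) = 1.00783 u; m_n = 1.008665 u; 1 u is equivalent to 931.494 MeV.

The nucleus contains 40 protons and 90 − 40 = 50 neutrons.
Σm = 40·m(¹H) + 50·m_n = 40.31320 + 50.433250 = 90.746450 u
Mass defect Δm = 90.746450 − 89.90470 = 0.841750 u
Converting to energy: 0.841750 u × 931.494 MeV/u = 784.085 MeV
Dividing by A = 90 gives 8.712 MeV per nucleon.

8.71 MeV/nucleon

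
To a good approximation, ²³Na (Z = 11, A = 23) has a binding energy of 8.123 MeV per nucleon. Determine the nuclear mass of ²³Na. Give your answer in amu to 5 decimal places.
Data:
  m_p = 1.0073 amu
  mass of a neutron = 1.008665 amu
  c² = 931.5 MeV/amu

Total binding energy = 23 × 8.123 = 186.829 MeV
Mass defect = 186.829 MeV / (931.5 MeV/amu) = 0.2005679 amu
Constituent mass = 11(1.0073) + 12(1.008665) = 23.184280 amu
Nuclear mass = 23.184280 − 0.2005679 = 22.9837121 amu ≈ 22.98371 amu (to 5 decimal places)

22.98371 amu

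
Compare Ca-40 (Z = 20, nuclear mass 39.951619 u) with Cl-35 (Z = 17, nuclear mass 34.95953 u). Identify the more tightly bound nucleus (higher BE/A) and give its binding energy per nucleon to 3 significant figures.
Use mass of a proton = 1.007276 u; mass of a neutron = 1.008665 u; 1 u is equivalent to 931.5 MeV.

Ca-40; 8.55 MeV/nucleon

Ca-40: Σm = 20(1.007276) + 20(1.008665) = 40.318820 u; Δm = 0.367201 u; E_B = 342.05 MeV; E_B/A = 8.551 MeV
Cl-35: Σm = 17(1.007276) + 18(1.008665) = 35.279662 u; Δm = 0.320132 u; E_B = 298.20 MeV; E_B/A = 8.520 MeV
Ca-40 has the higher binding energy per nucleon, so it is the more tightly bound nucleus.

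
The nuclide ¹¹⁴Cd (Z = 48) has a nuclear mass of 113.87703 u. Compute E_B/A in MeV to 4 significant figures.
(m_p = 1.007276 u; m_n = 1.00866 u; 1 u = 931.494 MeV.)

Z = 48, so N = A − Z = 114 − 48 = 66.
Mass of separated nucleons = 48(1.007276) + 66(1.00866) = 48.349248 + 66.57156 = 114.920808 u
Δm = 114.920808 − 113.87703 = 1.043778 u
Converting to energy: 1.043778 u × 931.494 MeV/u = 972.273 MeV
BE/A = 972.273 MeV / 114 = 8.529 MeV/nucleon

8.529 MeV/nucleon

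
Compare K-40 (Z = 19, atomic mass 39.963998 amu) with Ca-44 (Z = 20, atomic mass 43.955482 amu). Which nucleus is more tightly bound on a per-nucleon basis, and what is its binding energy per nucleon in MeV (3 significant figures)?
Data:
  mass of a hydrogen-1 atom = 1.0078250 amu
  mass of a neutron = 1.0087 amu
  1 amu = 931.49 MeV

K-40: Σm = 19(1.0078250) + 21(1.0087) = 40.3313750 amu; Δm = 0.3673770 amu; E_B = 342.21 MeV; E_B/A = 8.555 MeV
Ca-44: Σm = 20(1.0078250) + 24(1.0087) = 44.3653000 amu; Δm = 0.4098180 amu; E_B = 381.74 MeV; E_B/A = 8.676 MeV
Ca-44 has the higher binding energy per nucleon, so it is the more tightly bound nucleus.

Ca-44; 8.68 MeV/nucleon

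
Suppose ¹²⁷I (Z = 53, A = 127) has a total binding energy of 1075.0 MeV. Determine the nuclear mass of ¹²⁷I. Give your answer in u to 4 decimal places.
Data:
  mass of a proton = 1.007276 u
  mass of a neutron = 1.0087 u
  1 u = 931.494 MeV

126.8754 u

Mass defect = 1075.0 MeV / (931.494 MeV/u) = 1.154060 u
Constituent mass = 53(1.007276) + 74(1.0087) = 128.029428 u
Nuclear mass = 128.029428 − 1.154060 = 126.875368 u ≈ 126.8754 u (to 4 decimal places)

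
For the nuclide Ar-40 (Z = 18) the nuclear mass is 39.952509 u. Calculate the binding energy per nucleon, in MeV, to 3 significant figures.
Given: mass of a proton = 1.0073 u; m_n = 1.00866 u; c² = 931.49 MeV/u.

Σm = 18·m_p + 22·m_n = 18.1314 + 22.19052 = 40.32192 u
The mass defect is 40.32192 − 39.952509 = 0.369411 u.
Converting to energy: 0.369411 u × 931.49 MeV/u = 344.103 MeV
BE/A = 344.103 MeV / 40 = 8.603 MeV/nucleon

8.60 MeV/nucleon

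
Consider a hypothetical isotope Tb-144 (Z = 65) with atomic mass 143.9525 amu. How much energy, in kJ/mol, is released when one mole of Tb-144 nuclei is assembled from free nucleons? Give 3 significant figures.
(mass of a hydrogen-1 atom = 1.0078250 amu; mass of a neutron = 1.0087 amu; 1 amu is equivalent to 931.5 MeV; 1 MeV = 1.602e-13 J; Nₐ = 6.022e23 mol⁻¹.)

1.12e+11 kJ/mol

Z = 65, so N = A − Z = 144 − 65 = 79.
Mass of separated nucleons = 65(1.0078250) + 79(1.0087) = 65.5086250 + 79.6873 = 145.1959250 amu
Δm = 145.1959250 − 143.9525 = 1.2434250 amu
E_B = 1.2434250 × 931.5 = 1158.25 MeV
Per nucleus in joules: 1158.25 MeV × 1.602e-13 J/MeV = 1.8555e-10 J
Per mole: 1.8555e-10 J × 6.022e23 mol⁻¹ = 1.1174e+14 J/mol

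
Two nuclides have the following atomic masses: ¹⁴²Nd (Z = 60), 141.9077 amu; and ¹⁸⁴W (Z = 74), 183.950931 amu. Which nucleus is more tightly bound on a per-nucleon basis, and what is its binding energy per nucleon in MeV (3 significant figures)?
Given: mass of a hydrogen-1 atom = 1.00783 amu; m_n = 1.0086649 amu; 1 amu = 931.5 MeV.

¹⁴²Nd; 8.35 MeV/nucleon

¹⁴²Nd: Σm = 60(1.00783) + 82(1.0086649) = 143.1803218 amu; Δm = 1.2726218 amu; E_B = 1185.4 MeV; E_B/A = 8.348 MeV
¹⁸⁴W: Σm = 74(1.00783) + 110(1.0086649) = 185.5325590 amu; Δm = 1.5816280 amu; E_B = 1473.3 MeV; E_B/A = 8.007 MeV
¹⁴²Nd has the higher binding energy per nucleon, so it is the more tightly bound nucleus.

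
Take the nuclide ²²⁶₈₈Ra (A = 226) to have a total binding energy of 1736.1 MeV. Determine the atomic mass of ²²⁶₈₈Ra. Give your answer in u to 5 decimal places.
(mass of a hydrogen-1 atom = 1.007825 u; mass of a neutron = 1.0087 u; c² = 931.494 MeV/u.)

Mass defect = 1736.1 MeV / (931.494 MeV/u) = 1.8637801 u
Constituent mass = 88(1.007825) + 138(1.0087) = 227.889200 u
Atomic mass = 227.889200 − 1.8637801 = 226.0254199 u ≈ 226.02542 u (to 5 decimal places)

226.02542 u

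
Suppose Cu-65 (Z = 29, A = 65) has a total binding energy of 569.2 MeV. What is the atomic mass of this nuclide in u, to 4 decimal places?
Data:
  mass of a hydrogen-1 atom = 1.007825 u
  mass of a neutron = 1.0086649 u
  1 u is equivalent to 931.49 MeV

Mass defect = 569.2 MeV / (931.49 MeV/u) = 0.611064 u
Constituent mass = 29(1.007825) + 36(1.0086649) = 65.5388614 u
Atomic mass = 65.5388614 − 0.611064 = 64.9277974 u ≈ 64.9278 u (to 4 decimal places)

64.9278 u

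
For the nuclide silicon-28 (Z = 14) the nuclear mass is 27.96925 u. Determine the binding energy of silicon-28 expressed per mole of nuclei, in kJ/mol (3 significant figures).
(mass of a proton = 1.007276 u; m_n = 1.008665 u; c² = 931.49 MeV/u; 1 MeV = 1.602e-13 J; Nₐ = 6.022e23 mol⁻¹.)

The nucleus contains 14 protons and 28 − 14 = 14 neutrons.
Total constituent mass: 14 × 1.007276 + 14 × 1.008665 = 28.223174 u
Δm = 28.223174 − 27.96925 = 0.253924 u
E_B = 0.253924 × 931.49 = 236.528 MeV
Per nucleus in joules: 236.528 MeV × 1.602e-13 J/MeV = 3.7892e-11 J
Per mole: 3.7892e-11 J × 6.022e23 mol⁻¹ = 2.2819e+13 J/mol

2.28e+10 kJ/mol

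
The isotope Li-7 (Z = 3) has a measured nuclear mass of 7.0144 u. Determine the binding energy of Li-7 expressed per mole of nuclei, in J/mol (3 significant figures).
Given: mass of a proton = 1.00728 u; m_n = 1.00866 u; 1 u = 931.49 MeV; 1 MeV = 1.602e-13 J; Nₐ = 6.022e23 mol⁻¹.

3.78e+12 J/mol

With 3 protons and 4 neutrons (A = 7):
Σm = 3·m_p + 4·m_n = 3.02184 + 4.03464 = 7.05648 u
Mass defect Δm = 7.05648 − 7.0144 = 0.04208 u
Converting to energy: 0.04208 u × 931.49 MeV/u = 39.1971 MeV
Per nucleus in joules: 39.1971 MeV × 1.602e-13 J/MeV = 6.2794e-12 J
Per mole: 6.2794e-12 J × 6.022e23 mol⁻¹ = 3.7815e+12 J/mol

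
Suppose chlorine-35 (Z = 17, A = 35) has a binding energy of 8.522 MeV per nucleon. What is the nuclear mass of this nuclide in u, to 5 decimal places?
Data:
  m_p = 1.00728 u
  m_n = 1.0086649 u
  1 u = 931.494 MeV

34.95952 u

Total binding energy = 35 × 8.522 = 298.270 MeV
Mass defect = 298.270 MeV / (931.494 MeV/u) = 0.3202060 u
Constituent mass = 17(1.00728) + 18(1.0086649) = 35.2797282 u
Nuclear mass = 35.2797282 − 0.3202060 = 34.9595222 u ≈ 34.95952 u (to 5 decimal places)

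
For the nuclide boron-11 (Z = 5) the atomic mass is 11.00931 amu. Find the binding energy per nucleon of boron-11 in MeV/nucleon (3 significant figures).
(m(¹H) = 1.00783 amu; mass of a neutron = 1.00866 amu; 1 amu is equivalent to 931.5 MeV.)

6.93 MeV/nucleon

Z = 5, so N = A − Z = 11 − 5 = 6.
Total constituent mass: 5 × 1.00783 + 6 × 1.00866 = 11.09111 amu
The mass defect is 11.09111 − 11.00931 = 0.08180 amu.
Converting to energy: 0.08180 amu × 931.5 MeV/amu = 76.1967 MeV
Dividing by A = 11 gives 6.927 MeV per nucleon.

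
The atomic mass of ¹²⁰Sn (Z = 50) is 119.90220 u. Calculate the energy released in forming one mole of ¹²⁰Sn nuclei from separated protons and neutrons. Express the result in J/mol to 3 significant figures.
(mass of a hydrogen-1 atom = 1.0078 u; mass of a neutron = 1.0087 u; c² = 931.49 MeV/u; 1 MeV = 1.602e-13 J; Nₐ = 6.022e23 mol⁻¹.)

Σm = 50·m(¹H) + 70·m_n = 50.3900 + 70.6090 = 120.9990 u
Δm = 120.9990 − 119.90220 = 1.09680 u
Converting to energy: 1.09680 u × 931.49 MeV/u = 1021.66 MeV
Per nucleus in joules: 1021.66 MeV × 1.602e-13 J/MeV = 1.6367e-10 J
Per mole: 1.6367e-10 J × 6.022e23 mol⁻¹ = 9.8562e+13 J/mol

9.86e+13 J/mol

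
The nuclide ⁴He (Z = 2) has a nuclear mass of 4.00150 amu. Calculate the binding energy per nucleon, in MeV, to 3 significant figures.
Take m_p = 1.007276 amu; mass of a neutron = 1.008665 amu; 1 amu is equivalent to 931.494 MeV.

Σm = 2·m_p + 2·m_n = 2.014552 + 2.017330 = 4.031882 amu
The mass defect is 4.031882 − 4.00150 = 0.030382 amu.
Binding energy = Δm·c² = 0.030382 × 931.494 MeV/amu = 28.3007 MeV
Dividing by A = 4 gives 7.075 MeV per nucleon.

7.08 MeV/nucleon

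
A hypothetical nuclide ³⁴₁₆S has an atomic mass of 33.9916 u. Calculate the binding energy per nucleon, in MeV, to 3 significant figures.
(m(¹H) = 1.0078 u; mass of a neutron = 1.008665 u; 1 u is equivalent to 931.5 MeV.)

7.92 MeV/nucleon

Total constituent mass: 16 × 1.0078 + 18 × 1.008665 = 34.280770 u
Mass defect Δm = 34.280770 − 33.9916 = 0.289170 u
E_B = 0.289170 × 931.5 = 269.362 MeV
Dividing by A = 34 gives 7.922 MeV per nucleon.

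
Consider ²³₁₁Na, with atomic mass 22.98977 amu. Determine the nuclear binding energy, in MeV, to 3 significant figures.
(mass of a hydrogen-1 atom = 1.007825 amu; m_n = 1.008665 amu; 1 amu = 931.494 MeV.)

187 MeV

Total constituent mass: 11 × 1.007825 + 12 × 1.008665 = 23.190055 amu
Mass defect Δm = 23.190055 − 22.98977 = 0.200285 amu
Binding energy = Δm·c² = 0.200285 × 931.494 MeV/amu = 186.564 MeV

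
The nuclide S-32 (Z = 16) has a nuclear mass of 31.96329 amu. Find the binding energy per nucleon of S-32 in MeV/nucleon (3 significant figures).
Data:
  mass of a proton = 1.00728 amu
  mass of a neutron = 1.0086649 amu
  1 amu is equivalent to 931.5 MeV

The nucleus contains 16 protons and 32 − 16 = 16 neutrons.
Total constituent mass: 16 × 1.00728 + 16 × 1.0086649 = 32.2551184 amu
Δm = 32.2551184 − 31.96329 = 0.2918284 amu
E_B = 0.2918284 × 931.5 = 271.838 MeV
Dividing by A = 32 gives 8.4949 MeV per nucleon.

8.49 MeV/nucleon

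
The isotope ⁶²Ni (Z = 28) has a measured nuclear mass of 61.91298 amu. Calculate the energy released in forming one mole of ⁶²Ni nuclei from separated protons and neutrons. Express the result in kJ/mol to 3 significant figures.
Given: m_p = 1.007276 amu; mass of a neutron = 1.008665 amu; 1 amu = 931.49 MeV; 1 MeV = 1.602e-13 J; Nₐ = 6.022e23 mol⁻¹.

5.26e+10 kJ/mol

The nucleus contains 28 protons and 62 − 28 = 34 neutrons.
Σm = 28·m_p + 34·m_n = 28.203728 + 34.294610 = 62.498338 amu
Δm = 62.498338 − 61.91298 = 0.585358 amu
Converting to energy: 0.585358 amu × 931.49 MeV/amu = 545.255 MeV
Per nucleus in joules: 545.255 MeV × 1.602e-13 J/MeV = 8.7350e-11 J
Per mole: 8.7350e-11 J × 6.022e23 mol⁻¹ = 5.2602e+13 J/mol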